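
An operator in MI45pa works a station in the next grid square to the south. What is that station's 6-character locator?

MI44px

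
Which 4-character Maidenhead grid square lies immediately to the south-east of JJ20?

Longitude square 2; +1 → 3.
Latitude square 0; −1 → -1, wraps to 9, carry into field.
Latitude field J = 9; −1 → 8 = I.

JI39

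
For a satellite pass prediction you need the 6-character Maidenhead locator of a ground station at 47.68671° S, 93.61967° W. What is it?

Add 180° to longitude and 90° to latitude: 86.3803, 42.3133.
Field: lon ⌊86.3803/20⌋ = 4 → E; lat ⌊42.3133/10⌋ = 4 → E.
Square: lon ⌊6.3803/2⌋ = 3; lat ⌊2.3133/1⌋ = 2.
Subsquare: lon ⌊0.3803/0.0833333⌋ = 4 → e; lat ⌊0.3133/0.0416667⌋ = 7 → h.

EE32eh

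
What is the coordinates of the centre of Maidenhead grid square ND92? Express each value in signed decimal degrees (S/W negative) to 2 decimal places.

-57.50, 99.00

Field N=13, D=3: +13·20° lon, +3·10° lat → SW at lon 80°, lat -60°.
Square 9, 2: +9·2° lon, +2·1° lat → SW at lon 98°, lat -58°.
Cell spans 2° lon × 1° lat. Centre is SW corner plus half of each.
latitude -57.50, longitude 99.00.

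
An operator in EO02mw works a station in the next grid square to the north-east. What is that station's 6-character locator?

Longitude subsquare m = 12; +1 → 13 = n.
Latitude subsquare w = 22; +1 → 23 = x.

EO02nx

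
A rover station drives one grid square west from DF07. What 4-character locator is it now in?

CF97

Longitude square 0; −1 → -1, wraps to 9, carry into field.
Longitude field D = 3; −1 → 2 = C.
The latitude characters are unchanged.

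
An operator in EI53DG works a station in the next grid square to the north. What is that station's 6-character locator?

EI53dh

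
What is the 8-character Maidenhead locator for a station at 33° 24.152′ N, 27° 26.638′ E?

KM33rj36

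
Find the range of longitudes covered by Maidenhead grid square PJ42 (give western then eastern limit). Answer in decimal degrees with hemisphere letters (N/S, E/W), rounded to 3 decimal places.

128.000° E, 130.000° E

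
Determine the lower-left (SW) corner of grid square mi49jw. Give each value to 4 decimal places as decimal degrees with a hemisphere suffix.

0.0833° S, 68.7500° E

Field M=12, I=8: +12·20° lon, +8·10° lat → SW at lon 60°, lat -10°.
Square 4, 9: +4·2° lon, +9·1° lat → SW at lon 68°, lat -1°.
Subsquare j=9, w=22: +9·0.0833333° lon, +22·0.0416667° lat → SW at lon 68.75°, lat -0.0833333°.
latitude 0.0833° S, longitude 68.7500° E.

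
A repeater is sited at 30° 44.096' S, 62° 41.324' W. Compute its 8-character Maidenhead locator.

FF89pg73

Shift to the Maidenhead origin (180°W, 90°S): lon 117.31127, lat 59.26507.
Field: 117.31127/20 → 5 → F, 59.26507/10 → 5 → F; chars FF.
Square: 17.31127/2 → 8, 9.26507/1 → 9; chars 89.
Subsquare: 1.31127/0.0833333 → 15 → p, 0.26507/0.0416667 → 6 → g; chars pg.
Extended square: 0.06127/0.00833333 → 7, 0.01507/0.00416667 → 3; chars 73.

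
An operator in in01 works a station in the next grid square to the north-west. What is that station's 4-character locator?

HN92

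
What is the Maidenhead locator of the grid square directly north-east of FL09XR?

FL19as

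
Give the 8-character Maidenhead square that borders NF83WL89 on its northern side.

Latitude extended square 9; +1 → 10, wraps to 0, carry into subsquare.
Latitude subsquare l = 11; +1 → 12 = m.
The longitude characters are unchanged.

NF83wm80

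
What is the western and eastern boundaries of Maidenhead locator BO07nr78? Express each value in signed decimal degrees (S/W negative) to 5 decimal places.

-158.85833, -158.85000

Field B=1, O=14: +1·20° lon, +14·10° lat → SW at lon -160°, lat 50°.
Square 0, 7: +0·2° lon, +7·1° lat → SW at lon -160°, lat 57°.
Subsquare n=13, r=17: +13·0.0833333° lon, +17·0.0416667° lat → SW at lon -158.917°, lat 57.7083°.
Extended square 7, 8: +7·0.00833333° lon, +8·0.00416667° lat → SW at lon -158.858°, lat 57.7417°.
Cell spans 0.00833333° lon × 0.00416667° lat.
west -158.85833, east -158.85000.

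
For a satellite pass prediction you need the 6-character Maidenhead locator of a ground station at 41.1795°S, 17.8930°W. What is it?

IE18bt

Shift to the Maidenhead origin (180°W, 90°S): lon 162.1070, lat 48.8205.
Field: 162.1070/20 → 8 → I, 48.8205/10 → 4 → E; chars IE.
Square: 2.1070/2 → 1, 8.8205/1 → 8; chars 18.
Subsquare: 0.1070/0.0833333 → 1 → b, 0.8205/0.0416667 → 19 → t; chars bt.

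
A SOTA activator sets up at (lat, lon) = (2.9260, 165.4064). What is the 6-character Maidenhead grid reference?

RJ22qw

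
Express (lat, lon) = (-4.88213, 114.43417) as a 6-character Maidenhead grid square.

OI75fc

Add 180° to longitude and 90° to latitude: 294.4342, 85.1179.
Field: lon ⌊294.4342/20⌋ = 14 → O; lat ⌊85.1179/10⌋ = 8 → I.
Square: lon ⌊14.4342/2⌋ = 7; lat ⌊5.1179/1⌋ = 5.
Subsquare: lon ⌊0.4342/0.0833333⌋ = 5 → f; lat ⌊0.1179/0.0416667⌋ = 2 → c.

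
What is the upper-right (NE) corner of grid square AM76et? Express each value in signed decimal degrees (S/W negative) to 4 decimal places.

Field A=0, M=12: +0·20° lon, +12·10° lat → SW at lon -180°, lat 30°.
Square 7, 6: +7·2° lon, +6·1° lat → SW at lon -166°, lat 36°.
Subsquare e=4, t=19: +4·0.0833333° lon, +19·0.0416667° lat → SW at lon -165.667°, lat 36.7917°.
Cell spans 0.0833333° lon × 0.0416667° lat. NE corner is SW corner plus one full cell.
latitude 36.8333, longitude -165.5833.

36.8333, -165.5833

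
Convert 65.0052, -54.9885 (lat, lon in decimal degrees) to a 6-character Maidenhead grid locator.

GP25ma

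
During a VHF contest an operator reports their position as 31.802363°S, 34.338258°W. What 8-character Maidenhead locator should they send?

Offset from 180°W / 90°S: lon 145.66174°, lat 58.19764°.
Field (20°×10°, letters A–R): 145.66174/20 → 7 → H, 58.19764/10 → 5 → F; chars HF.
Square (2°×1°, digits 0–9): 5.66174/2 → 2, 8.19764/1 → 8; chars 28.
Subsquare (5′×2.5′, letters a–x): 1.66174/0.0833333 → 19 → t, 0.19764/0.0416667 → 4 → e; chars te.
Extended square (30″×15″, digits 0–9): 0.07841/0.00833333 → 9, 0.03097/0.00416667 → 7; chars 97.

HF28te97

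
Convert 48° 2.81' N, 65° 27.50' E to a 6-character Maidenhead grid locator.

Offset from 180°W / 90°S: lon 245.4583°, lat 138.0468°.
Field (20°×10°, letters A–R): 245.4583/20 → 12 → M, 138.0468/10 → 13 → N; chars MN.
Square (2°×1°, digits 0–9): 5.4583/2 → 2, 8.0468/1 → 8; chars 28.
Subsquare (5′×2.5′, letters a–x): 1.4583/0.0833333 → 17 → r, 0.0468/0.0416667 → 1 → b; chars rb.

MN28rb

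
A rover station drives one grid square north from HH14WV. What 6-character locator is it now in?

HH14ww

Latitude subsquare v = 21; +1 → 22 = w.
The longitude characters are unchanged.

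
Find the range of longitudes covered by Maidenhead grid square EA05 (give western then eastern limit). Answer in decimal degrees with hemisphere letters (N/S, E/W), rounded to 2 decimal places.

100.00° W, 98.00° W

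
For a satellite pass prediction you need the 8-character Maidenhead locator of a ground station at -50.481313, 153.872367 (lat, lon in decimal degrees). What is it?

QD69wm44

Shift to the Maidenhead origin (180°W, 90°S): lon 333.87237, lat 39.51869.
Field: lon ⌊333.87237/20⌋ = 16 → Q; lat ⌊39.51869/10⌋ = 3 → D.
Square: lon ⌊13.87237/2⌋ = 6; lat ⌊9.51869/1⌋ = 9.
Subsquare: lon ⌊1.87237/0.0833333⌋ = 22 → w; lat ⌊0.51869/0.0416667⌋ = 12 → m.
Extended square: lon ⌊0.03903/0.00833333⌋ = 4; lat ⌊0.01869/0.00416667⌋ = 4.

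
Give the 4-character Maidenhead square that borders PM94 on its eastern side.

QM04

Longitude square 9; +1 → 10, wraps to 0, carry into field.
Longitude field P = 15; +1 → 16 = Q.
The latitude characters are unchanged.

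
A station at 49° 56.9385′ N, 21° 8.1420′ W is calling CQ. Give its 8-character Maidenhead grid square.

Shift to the Maidenhead origin (180°W, 90°S): lon 158.86430, lat 139.94897.
Field: lon ⌊158.86430/20⌋ = 7 → H; lat ⌊139.94897/10⌋ = 13 → N.
Square: lon ⌊18.86430/2⌋ = 9; lat ⌊9.94897/1⌋ = 9.
Subsquare: lon ⌊0.86430/0.0833333⌋ = 10 → k; lat ⌊0.94897/0.0416667⌋ = 22 → w.
Extended square: lon ⌊0.03097/0.00833333⌋ = 3; lat ⌊0.03231/0.00416667⌋ = 7.

HN99kw37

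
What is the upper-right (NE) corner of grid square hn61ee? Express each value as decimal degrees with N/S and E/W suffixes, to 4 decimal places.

41.2083° N, 27.5833° W

Field H=7, N=13: +7·20° lon, +13·10° lat → SW at lon -40°, lat 40°.
Square 6, 1: +6·2° lon, +1·1° lat → SW at lon -28°, lat 41°.
Subsquare e=4, e=4: +4·0.0833333° lon, +4·0.0416667° lat → SW at lon -27.6667°, lat 41.1667°.
Cell spans 0.0833333° lon × 0.0416667° lat. NE corner is SW corner plus one full cell.
latitude 41.2083° N, longitude 27.5833° W.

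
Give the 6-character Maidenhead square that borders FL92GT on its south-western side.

Longitude subsquare g = 6; −1 → 5 = f.
Latitude subsquare t = 19; −1 → 18 = s.

FL92fs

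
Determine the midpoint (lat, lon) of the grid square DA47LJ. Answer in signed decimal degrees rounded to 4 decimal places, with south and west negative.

-82.6042, -111.0417

Field D=3, A=0: +3·20° lon, +0·10° lat → SW at lon -120°, lat -90°.
Square 4, 7: +4·2° lon, +7·1° lat → SW at lon -112°, lat -83°.
Subsquare l=11, j=9: +11·0.0833333° lon, +9·0.0416667° lat → SW at lon -111.083°, lat -82.625°.
Cell spans 0.0833333° lon × 0.0416667° lat. Centre is SW corner plus half of each.
latitude -82.6042, longitude -111.0417.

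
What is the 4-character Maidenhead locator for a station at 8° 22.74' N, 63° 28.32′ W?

FJ88

Shift to the Maidenhead origin (180°W, 90°S): lon 116.53, lat 98.38.
Field: lon ⌊116.53/20⌋ = 5 → F; lat ⌊98.38/10⌋ = 9 → J.
Square: lon ⌊16.53/2⌋ = 8; lat ⌊8.38/1⌋ = 8.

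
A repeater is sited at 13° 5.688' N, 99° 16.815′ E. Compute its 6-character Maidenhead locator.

NK93pc

Add 180° to longitude and 90° to latitude: 279.2803, 103.0948.
Field: lon ⌊279.2803/20⌋ = 13 → N; lat ⌊103.0948/10⌋ = 10 → K.
Square: lon ⌊19.2803/2⌋ = 9; lat ⌊3.0948/1⌋ = 3.
Subsquare: lon ⌊1.2803/0.0833333⌋ = 15 → p; lat ⌊0.0948/0.0416667⌋ = 2 → c.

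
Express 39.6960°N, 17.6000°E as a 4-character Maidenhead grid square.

JM89

Add 180° to longitude and 90° to latitude: 197.60, 129.70.
Field: lon ⌊197.60/20⌋ = 9 → J; lat ⌊129.70/10⌋ = 12 → M.
Square: lon ⌊17.60/2⌋ = 8; lat ⌊9.70/1⌋ = 9.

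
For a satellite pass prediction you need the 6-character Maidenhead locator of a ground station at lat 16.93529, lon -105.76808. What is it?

DK76cw

Offset from 180°W / 90°S: lon 74.2319°, lat 106.9353°.
Field: lon ⌊74.2319/20⌋ = 3 → D; lat ⌊106.9353/10⌋ = 10 → K.
Square: lon ⌊14.2319/2⌋ = 7; lat ⌊6.9353/1⌋ = 6.
Subsquare: lon ⌊0.2319/0.0833333⌋ = 2 → c; lat ⌊0.9353/0.0416667⌋ = 22 → w.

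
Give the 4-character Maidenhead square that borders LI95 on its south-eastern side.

Longitude square 9; +1 → 10, wraps to 0, carry into field.
Longitude field L = 11; +1 → 12 = M.
Latitude square 5; −1 → 4.

MI04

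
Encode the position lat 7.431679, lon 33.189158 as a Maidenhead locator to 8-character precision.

KJ67ok23

Offset from 180°W / 90°S: lon 213.18916°, lat 97.43168°.
Field (20°×10°, letters A–R): lon ⌊213.18916/20⌋ = 10 → K; lat ⌊97.43168/10⌋ = 9 → J.
Square (2°×1°, digits 0–9): lon ⌊13.18916/2⌋ = 6; lat ⌊7.43168/1⌋ = 7.
Subsquare (5′×2.5′, letters a–x): lon ⌊1.18916/0.0833333⌋ = 14 → o; lat ⌊0.43168/0.0416667⌋ = 10 → k.
Extended square (30″×15″, digits 0–9): lon ⌊0.02249/0.00833333⌋ = 2; lat ⌊0.01501/0.00416667⌋ = 3.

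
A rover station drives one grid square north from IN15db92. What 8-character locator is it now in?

IN15db93

Latitude extended square 2; +1 → 3.
The longitude characters are unchanged.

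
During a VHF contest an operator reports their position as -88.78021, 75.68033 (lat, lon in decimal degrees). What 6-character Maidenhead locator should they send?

Offset from 180°W / 90°S: lon 255.6803°, lat 1.2198°.
Field: lon ⌊255.6803/20⌋ = 12 → M; lat ⌊1.2198/10⌋ = 0 → A.
Square: lon ⌊15.6803/2⌋ = 7; lat ⌊1.2198/1⌋ = 1.
Subsquare: lon ⌊1.6803/0.0833333⌋ = 20 → u; lat ⌊0.2198/0.0416667⌋ = 5 → f.

MA71uf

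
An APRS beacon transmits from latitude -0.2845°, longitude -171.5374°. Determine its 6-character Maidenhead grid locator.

Shift to the Maidenhead origin (180°W, 90°S): lon 8.4626, lat 89.7155.
Field: 8.4626/20 → 0 → A, 89.7155/10 → 8 → I; chars AI.
Square: 8.4626/2 → 4, 9.7155/1 → 9; chars 49.
Subsquare: 0.4626/0.0833333 → 5 → f, 0.7155/0.0416667 → 17 → r; chars fr.

AI49fr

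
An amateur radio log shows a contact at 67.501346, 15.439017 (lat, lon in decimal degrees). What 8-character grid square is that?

JP77rm20

Shift to the Maidenhead origin (180°W, 90°S): lon 195.43902, lat 157.50135.
Field: lon ⌊195.43902/20⌋ = 9 → J; lat ⌊157.50135/10⌋ = 15 → P.
Square: lon ⌊15.43902/2⌋ = 7; lat ⌊7.50135/1⌋ = 7.
Subsquare: lon ⌊1.43902/0.0833333⌋ = 17 → r; lat ⌊0.50135/0.0416667⌋ = 12 → m.
Extended square: lon ⌊0.02235/0.00833333⌋ = 2; lat ⌊0.00135/0.00416667⌋ = 0.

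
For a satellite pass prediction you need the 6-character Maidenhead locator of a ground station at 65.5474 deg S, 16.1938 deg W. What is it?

IC14vk

Add 180° to longitude and 90° to latitude: 163.8062, 24.4526.
Field: lon ⌊163.8062/20⌋ = 8 → I; lat ⌊24.4526/10⌋ = 2 → C.
Square: lon ⌊3.8062/2⌋ = 1; lat ⌊4.4526/1⌋ = 4.
Subsquare: lon ⌊1.8062/0.0833333⌋ = 21 → v; lat ⌊0.4526/0.0416667⌋ = 10 → k.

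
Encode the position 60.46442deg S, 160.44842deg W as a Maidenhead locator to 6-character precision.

AC99sm

Add 180° to longitude and 90° to latitude: 19.5516, 29.5356.
Field: 19.5516/20 → 0 → A, 29.5356/10 → 2 → C; chars AC.
Square: 19.5516/2 → 9, 9.5356/1 → 9; chars 99.
Subsquare: 1.5516/0.0833333 → 18 → s, 0.5356/0.0416667 → 12 → m; chars sm.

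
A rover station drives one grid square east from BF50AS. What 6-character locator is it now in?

BF50bs

Longitude subsquare a = 0; +1 → 1 = b.
The latitude characters are unchanged.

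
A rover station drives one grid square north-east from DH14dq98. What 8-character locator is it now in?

DH14eq09

Longitude extended square 9; +1 → 10, wraps to 0, carry into subsquare.
Longitude subsquare d = 3; +1 → 4 = e.
Latitude extended square 8; +1 → 9.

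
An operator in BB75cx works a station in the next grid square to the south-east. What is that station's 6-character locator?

BB75dw

Longitude subsquare c = 2; +1 → 3 = d.
Latitude subsquare x = 23; −1 → 22 = w.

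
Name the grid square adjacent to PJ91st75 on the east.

PJ91st85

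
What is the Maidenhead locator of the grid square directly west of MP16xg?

MP16wg

Longitude subsquare x = 23; −1 → 22 = w.
The latitude characters are unchanged.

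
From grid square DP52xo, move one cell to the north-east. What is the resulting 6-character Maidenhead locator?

DP62ap

Longitude subsquare x = 23; +1 → 24, wraps to 0 = a, carry into square.
Longitude square 5; +1 → 6.
Latitude subsquare o = 14; +1 → 15 = p.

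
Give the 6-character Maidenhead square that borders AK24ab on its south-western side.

Longitude subsquare a = 0; −1 → -1, wraps to 23 = x, carry into square.
Longitude square 2; −1 → 1.
Latitude subsquare b = 1; −1 → 0 = a.

AK14xa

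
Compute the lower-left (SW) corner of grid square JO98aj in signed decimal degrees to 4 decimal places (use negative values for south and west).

Field J=9, O=14: +9·20° lon, +14·10° lat → SW at lon 0°, lat 50°.
Square 9, 8: +9·2° lon, +8·1° lat → SW at lon 18°, lat 58°.
Subsquare a=0, j=9: +0·0.0833333° lon, +9·0.0416667° lat → SW at lon 18°, lat 58.375°.
latitude 58.3750, longitude 18.0000.

58.3750, 18.0000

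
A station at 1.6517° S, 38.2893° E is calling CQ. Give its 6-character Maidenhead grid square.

Shift to the Maidenhead origin (180°W, 90°S): lon 218.2893, lat 88.3483.
Field: 218.2893/20 → 10 → K, 88.3483/10 → 8 → I; chars KI.
Square: 18.2893/2 → 9, 8.3483/1 → 8; chars 98.
Subsquare: 0.2893/0.0833333 → 3 → d, 0.3483/0.0416667 → 8 → i; chars di.

KI98di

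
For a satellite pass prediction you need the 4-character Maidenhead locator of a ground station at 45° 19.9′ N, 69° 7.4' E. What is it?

Add 180° to longitude and 90° to latitude: 249.12, 135.33.
Field: lon ⌊249.12/20⌋ = 12 → M; lat ⌊135.33/10⌋ = 13 → N.
Square: lon ⌊9.12/2⌋ = 4; lat ⌊5.33/1⌋ = 5.

MN45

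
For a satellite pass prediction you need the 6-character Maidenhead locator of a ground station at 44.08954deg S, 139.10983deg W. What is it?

CE05kv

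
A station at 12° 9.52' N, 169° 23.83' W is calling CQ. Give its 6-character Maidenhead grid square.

AK52hd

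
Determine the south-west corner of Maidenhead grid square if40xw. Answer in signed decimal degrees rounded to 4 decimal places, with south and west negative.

-39.0833, -10.0833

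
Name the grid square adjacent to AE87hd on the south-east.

AE87ic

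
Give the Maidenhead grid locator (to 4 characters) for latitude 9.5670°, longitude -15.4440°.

Shift to the Maidenhead origin (180°W, 90°S): lon 164.56, lat 99.57.
Field: lon ⌊164.56/20⌋ = 8 → I; lat ⌊99.57/10⌋ = 9 → J.
Square: lon ⌊4.56/2⌋ = 2; lat ⌊9.57/1⌋ = 9.

IJ29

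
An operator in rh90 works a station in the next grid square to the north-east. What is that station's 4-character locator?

Longitude square 9; +1 → 10, wraps to 0, carry into field.
Longitude field R = 17; +1 → 18, wraps to 0 = A, wrapping around the antimeridian.
Latitude square 0; +1 → 1.

AH01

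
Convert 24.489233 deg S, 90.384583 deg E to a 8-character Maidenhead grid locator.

Add 180° to longitude and 90° to latitude: 270.38458, 65.51077.
Field (20°×10°, letters A–R): 270.38458/20 → 13 → N, 65.51077/10 → 6 → G; chars NG.
Square (2°×1°, digits 0–9): 10.38458/2 → 5, 5.51077/1 → 5; chars 55.
Subsquare (5′×2.5′, letters a–x): 0.38458/0.0833333 → 4 → e, 0.51077/0.0416667 → 12 → m; chars em.
Extended square (30″×15″, digits 0–9): 0.05125/0.00833333 → 6, 0.01077/0.00416667 → 2; chars 62.

NG55em62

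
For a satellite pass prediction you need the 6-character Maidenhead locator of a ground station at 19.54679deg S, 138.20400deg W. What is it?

Offset from 180°W / 90°S: lon 41.7960°, lat 70.4532°.
Field: lon ⌊41.7960/20⌋ = 2 → C; lat ⌊70.4532/10⌋ = 7 → H.
Square: lon ⌊1.7960/2⌋ = 0; lat ⌊0.4532/1⌋ = 0.
Subsquare: lon ⌊1.7960/0.0833333⌋ = 21 → v; lat ⌊0.4532/0.0416667⌋ = 10 → k.

CH00vk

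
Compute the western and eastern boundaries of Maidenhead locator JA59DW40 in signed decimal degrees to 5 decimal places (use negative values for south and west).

10.28333, 10.29167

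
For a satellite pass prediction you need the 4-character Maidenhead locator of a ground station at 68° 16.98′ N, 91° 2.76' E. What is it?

Add 180° to longitude and 90° to latitude: 271.05, 158.28.
Field: 271.05/20 → 13 → N, 158.28/10 → 15 → P; chars NP.
Square: 11.05/2 → 5, 8.28/1 → 8; chars 58.

NP58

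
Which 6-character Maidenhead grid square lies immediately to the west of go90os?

Longitude subsquare o = 14; −1 → 13 = n.
The latitude characters are unchanged.

GO90ns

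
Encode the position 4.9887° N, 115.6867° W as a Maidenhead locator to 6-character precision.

DJ24dx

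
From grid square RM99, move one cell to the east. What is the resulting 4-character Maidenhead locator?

Longitude square 9; +1 → 10, wraps to 0, carry into field.
Longitude field R = 17; +1 → 18, wraps to 0 = A, wrapping around the antimeridian.
The latitude characters are unchanged.

AM09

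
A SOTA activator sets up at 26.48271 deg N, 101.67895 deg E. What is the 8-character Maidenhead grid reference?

OL06ul15

Shift to the Maidenhead origin (180°W, 90°S): lon 281.67895, lat 116.48271.
Field: lon ⌊281.67895/20⌋ = 14 → O; lat ⌊116.48271/10⌋ = 11 → L.
Square: lon ⌊1.67895/2⌋ = 0; lat ⌊6.48271/1⌋ = 6.
Subsquare: lon ⌊1.67895/0.0833333⌋ = 20 → u; lat ⌊0.48271/0.0416667⌋ = 11 → l.
Extended square: lon ⌊0.01228/0.00833333⌋ = 1; lat ⌊0.02438/0.00416667⌋ = 5.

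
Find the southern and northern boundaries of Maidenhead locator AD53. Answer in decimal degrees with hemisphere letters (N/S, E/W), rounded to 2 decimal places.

57.00° S, 56.00° S

Field A=0, D=3: +0·20° lon, +3·10° lat → SW at lon -180°, lat -60°.
Square 5, 3: +5·2° lon, +3·1° lat → SW at lon -170°, lat -57°.
Cell spans 2° lon × 1° lat.
south 57.00° S, north 56.00° S.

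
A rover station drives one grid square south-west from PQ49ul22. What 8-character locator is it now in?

PQ49ul11

Longitude extended square 2; −1 → 1.
Latitude extended square 2; −1 → 1.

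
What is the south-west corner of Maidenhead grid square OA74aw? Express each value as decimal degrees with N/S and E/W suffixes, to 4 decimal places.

85.0833° S, 114.0000° E

Field O=14, A=0: +14·20° lon, +0·10° lat → SW at lon 100°, lat -90°.
Square 7, 4: +7·2° lon, +4·1° lat → SW at lon 114°, lat -86°.
Subsquare a=0, w=22: +0·0.0833333° lon, +22·0.0416667° lat → SW at lon 114°, lat -85.0833°.
latitude 85.0833° S, longitude 114.0000° E.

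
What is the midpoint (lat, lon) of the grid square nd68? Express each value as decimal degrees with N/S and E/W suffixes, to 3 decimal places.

Field N=13, D=3: +13·20° lon, +3·10° lat → SW at lon 80°, lat -60°.
Square 6, 8: +6·2° lon, +8·1° lat → SW at lon 92°, lat -52°.
Cell spans 2° lon × 1° lat. Centre is SW corner plus half of each.
latitude 51.500° S, longitude 93.000° E.

51.500° S, 93.000° E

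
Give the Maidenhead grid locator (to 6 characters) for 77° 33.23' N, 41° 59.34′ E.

LQ07xn

Add 180° to longitude and 90° to latitude: 221.9890, 167.5538.
Field: lon ⌊221.9890/20⌋ = 11 → L; lat ⌊167.5538/10⌋ = 16 → Q.
Square: lon ⌊1.9890/2⌋ = 0; lat ⌊7.5538/1⌋ = 7.
Subsquare: lon ⌊1.9890/0.0833333⌋ = 23 → x; lat ⌊0.5538/0.0416667⌋ = 13 → n.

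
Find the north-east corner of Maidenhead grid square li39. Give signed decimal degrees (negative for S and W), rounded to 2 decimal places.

0.00, 48.00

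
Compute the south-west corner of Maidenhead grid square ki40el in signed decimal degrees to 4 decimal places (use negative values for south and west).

Field K=10, I=8: +10·20° lon, +8·10° lat → SW at lon 20°, lat -10°.
Square 4, 0: +4·2° lon, +0·1° lat → SW at lon 28°, lat -10°.
Subsquare e=4, l=11: +4·0.0833333° lon, +11·0.0416667° lat → SW at lon 28.3333°, lat -9.54167°.
latitude -9.5417, longitude 28.3333.

-9.5417, 28.3333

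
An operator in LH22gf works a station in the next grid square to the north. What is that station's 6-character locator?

Latitude subsquare f = 5; +1 → 6 = g.
The longitude characters are unchanged.

LH22gg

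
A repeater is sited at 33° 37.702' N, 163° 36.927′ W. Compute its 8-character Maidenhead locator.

AM83ep60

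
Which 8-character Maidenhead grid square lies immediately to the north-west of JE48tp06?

JE48sp97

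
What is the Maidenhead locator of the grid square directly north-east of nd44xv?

Longitude subsquare x = 23; +1 → 24, wraps to 0 = a, carry into square.
Longitude square 4; +1 → 5.
Latitude subsquare v = 21; +1 → 22 = w.

ND54aw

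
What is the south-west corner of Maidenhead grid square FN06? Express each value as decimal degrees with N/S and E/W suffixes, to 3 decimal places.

46.000° N, 80.000° W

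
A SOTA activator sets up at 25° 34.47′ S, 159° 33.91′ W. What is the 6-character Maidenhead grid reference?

Offset from 180°W / 90°S: lon 20.4348°, lat 64.4255°.
Field: lon ⌊20.4348/20⌋ = 1 → B; lat ⌊64.4255/10⌋ = 6 → G.
Square: lon ⌊0.4348/2⌋ = 0; lat ⌊4.4255/1⌋ = 4.
Subsquare: lon ⌊0.4348/0.0833333⌋ = 5 → f; lat ⌊0.4255/0.0416667⌋ = 10 → k.

BG04fk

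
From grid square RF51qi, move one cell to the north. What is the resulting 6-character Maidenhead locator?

RF51qj

Latitude subsquare i = 8; +1 → 9 = j.
The longitude characters are unchanged.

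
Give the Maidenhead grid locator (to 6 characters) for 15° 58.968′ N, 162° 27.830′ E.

Shift to the Maidenhead origin (180°W, 90°S): lon 342.4638, lat 105.9828.
Field: 342.4638/20 → 17 → R, 105.9828/10 → 10 → K; chars RK.
Square: 2.4638/2 → 1, 5.9828/1 → 5; chars 15.
Subsquare: 0.4638/0.0833333 → 5 → f, 0.9828/0.0416667 → 23 → x; chars fx.

RK15fx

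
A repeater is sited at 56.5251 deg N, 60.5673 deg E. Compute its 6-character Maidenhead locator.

Shift to the Maidenhead origin (180°W, 90°S): lon 240.5673, lat 146.5251.
Field (20°×10°, letters A–R): 240.5673/20 → 12 → M, 146.5251/10 → 14 → O; chars MO.
Square (2°×1°, digits 0–9): 0.5673/2 → 0, 6.5251/1 → 6; chars 06.
Subsquare (5′×2.5′, letters a–x): 0.5673/0.0833333 → 6 → g, 0.5251/0.0416667 → 12 → m; chars gm.

MO06gm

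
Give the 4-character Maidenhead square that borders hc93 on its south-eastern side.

Longitude square 9; +1 → 10, wraps to 0, carry into field.
Longitude field H = 7; +1 → 8 = I.
Latitude square 3; −1 → 2.

IC02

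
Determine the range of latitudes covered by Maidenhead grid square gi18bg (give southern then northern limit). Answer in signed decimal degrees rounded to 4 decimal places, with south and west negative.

-1.7500, -1.7083

Field G=6, I=8: +6·20° lon, +8·10° lat → SW at lon -60°, lat -10°.
Square 1, 8: +1·2° lon, +8·1° lat → SW at lon -58°, lat -2°.
Subsquare b=1, g=6: +1·0.0833333° lon, +6·0.0416667° lat → SW at lon -57.9167°, lat -1.75°.
Cell spans 0.0833333° lon × 0.0416667° lat.
south -1.7500, north -1.7083.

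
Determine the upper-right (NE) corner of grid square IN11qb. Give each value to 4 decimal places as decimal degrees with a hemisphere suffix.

Field I=8, N=13: +8·20° lon, +13·10° lat → SW at lon -20°, lat 40°.
Square 1, 1: +1·2° lon, +1·1° lat → SW at lon -18°, lat 41°.
Subsquare q=16, b=1: +16·0.0833333° lon, +1·0.0416667° lat → SW at lon -16.6667°, lat 41.0417°.
Cell spans 0.0833333° lon × 0.0416667° lat. NE corner is SW corner plus one full cell.
latitude 41.0833° N, longitude 16.5833° W.

41.0833° N, 16.5833° W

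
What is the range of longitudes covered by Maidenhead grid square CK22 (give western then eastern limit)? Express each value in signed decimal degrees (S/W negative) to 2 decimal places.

Field C=2, K=10: +2·20° lon, +10·10° lat → SW at lon -140°, lat 10°.
Square 2, 2: +2·2° lon, +2·1° lat → SW at lon -136°, lat 12°.
Cell spans 2° lon × 1° lat.
west -136.00, east -134.00.

-136.00, -134.00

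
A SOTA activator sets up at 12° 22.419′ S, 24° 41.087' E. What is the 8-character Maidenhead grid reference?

Shift to the Maidenhead origin (180°W, 90°S): lon 204.68478, lat 77.62635.
Field: lon ⌊204.68478/20⌋ = 10 → K; lat ⌊77.62635/10⌋ = 7 → H.
Square: lon ⌊4.68478/2⌋ = 2; lat ⌊7.62635/1⌋ = 7.
Subsquare: lon ⌊0.68478/0.0833333⌋ = 8 → i; lat ⌊0.62635/0.0416667⌋ = 15 → p.
Extended square: lon ⌊0.01812/0.00833333⌋ = 2; lat ⌊0.00135/0.00416667⌋ = 0.

KH27ip20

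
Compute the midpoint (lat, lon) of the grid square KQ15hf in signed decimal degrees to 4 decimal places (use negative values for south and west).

Field K=10, Q=16: +10·20° lon, +16·10° lat → SW at lon 20°, lat 70°.
Square 1, 5: +1·2° lon, +5·1° lat → SW at lon 22°, lat 75°.
Subsquare h=7, f=5: +7·0.0833333° lon, +5·0.0416667° lat → SW at lon 22.5833°, lat 75.2083°.
Cell spans 0.0833333° lon × 0.0416667° lat. Centre is SW corner plus half of each.
latitude 75.2292, longitude 22.6250.

75.2292, 22.6250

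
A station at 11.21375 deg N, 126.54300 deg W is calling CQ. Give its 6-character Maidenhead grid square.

CK61rf

Add 180° to longitude and 90° to latitude: 53.4570, 101.2138.
Field: 53.4570/20 → 2 → C, 101.2138/10 → 10 → K; chars CK.
Square: 13.4570/2 → 6, 1.2138/1 → 1; chars 61.
Subsquare: 1.4570/0.0833333 → 17 → r, 0.2138/0.0416667 → 5 → f; chars rf.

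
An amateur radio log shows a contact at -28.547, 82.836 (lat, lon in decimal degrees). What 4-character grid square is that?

Shift to the Maidenhead origin (180°W, 90°S): lon 262.84, lat 61.45.
Field: lon ⌊262.84/20⌋ = 13 → N; lat ⌊61.45/10⌋ = 6 → G.
Square: lon ⌊2.84/2⌋ = 1; lat ⌊1.45/1⌋ = 1.

NG11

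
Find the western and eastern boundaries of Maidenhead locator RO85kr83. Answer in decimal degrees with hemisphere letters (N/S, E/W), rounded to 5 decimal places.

176.90000° E, 176.90833° E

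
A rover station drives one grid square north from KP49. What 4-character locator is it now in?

Latitude square 9; +1 → 10, wraps to 0, carry into field.
Latitude field P = 15; +1 → 16 = Q.
The longitude characters are unchanged.

KQ40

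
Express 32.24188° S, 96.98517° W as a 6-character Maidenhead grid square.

EF17ms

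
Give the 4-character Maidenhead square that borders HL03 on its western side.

Longitude square 0; −1 → -1, wraps to 9, carry into field.
Longitude field H = 7; −1 → 6 = G.
The latitude characters are unchanged.

GL93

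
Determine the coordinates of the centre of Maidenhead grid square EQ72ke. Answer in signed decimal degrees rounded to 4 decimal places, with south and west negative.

Field E=4, Q=16: +4·20° lon, +16·10° lat → SW at lon -100°, lat 70°.
Square 7, 2: +7·2° lon, +2·1° lat → SW at lon -86°, lat 72°.
Subsquare k=10, e=4: +10·0.0833333° lon, +4·0.0416667° lat → SW at lon -85.1667°, lat 72.1667°.
Cell spans 0.0833333° lon × 0.0416667° lat. Centre is SW corner plus half of each.
latitude 72.1875, longitude -85.1250.

72.1875, -85.1250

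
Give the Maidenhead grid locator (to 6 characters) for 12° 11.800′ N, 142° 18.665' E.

QK12de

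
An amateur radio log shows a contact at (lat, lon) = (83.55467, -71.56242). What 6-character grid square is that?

Add 180° to longitude and 90° to latitude: 108.4376, 173.5547.
Field: 108.4376/20 → 5 → F, 173.5547/10 → 17 → R; chars FR.
Square: 8.4376/2 → 4, 3.5547/1 → 3; chars 43.
Subsquare: 0.4376/0.0833333 → 5 → f, 0.5547/0.0416667 → 13 → n; chars fn.

FR43fn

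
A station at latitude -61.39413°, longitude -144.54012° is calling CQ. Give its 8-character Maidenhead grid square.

Offset from 180°W / 90°S: lon 35.45988°, lat 28.60587°.
Field: lon ⌊35.45988/20⌋ = 1 → B; lat ⌊28.60587/10⌋ = 2 → C.
Square: lon ⌊15.45988/2⌋ = 7; lat ⌊8.60587/1⌋ = 8.
Subsquare: lon ⌊1.45988/0.0833333⌋ = 17 → r; lat ⌊0.60587/0.0416667⌋ = 14 → o.
Extended square: lon ⌊0.04321/0.00833333⌋ = 5; lat ⌊0.02254/0.00416667⌋ = 5.

BC78ro55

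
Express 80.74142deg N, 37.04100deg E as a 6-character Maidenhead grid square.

KR80mr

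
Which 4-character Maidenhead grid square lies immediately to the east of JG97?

KG07

Longitude square 9; +1 → 10, wraps to 0, carry into field.
Longitude field J = 9; +1 → 10 = K.
The latitude characters are unchanged.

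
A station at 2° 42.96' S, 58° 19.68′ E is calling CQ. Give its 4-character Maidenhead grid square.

LI97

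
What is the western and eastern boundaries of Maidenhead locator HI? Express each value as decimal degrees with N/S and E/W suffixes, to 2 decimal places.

Field H=7, I=8: +7·20° lon, +8·10° lat → SW at lon -40°, lat -10°.
Cell spans 20° lon × 10° lat.
west 40.00° W, east 20.00° W.

40.00° W, 20.00° W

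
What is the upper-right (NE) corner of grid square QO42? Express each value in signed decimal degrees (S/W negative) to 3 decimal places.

53.000, 150.000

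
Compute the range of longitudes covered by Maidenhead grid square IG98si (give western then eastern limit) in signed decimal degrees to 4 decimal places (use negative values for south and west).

-0.5000, -0.4167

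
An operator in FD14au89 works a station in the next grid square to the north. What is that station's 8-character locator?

Latitude extended square 9; +1 → 10, wraps to 0, carry into subsquare.
Latitude subsquare u = 20; +1 → 21 = v.
The longitude characters are unchanged.

FD14av80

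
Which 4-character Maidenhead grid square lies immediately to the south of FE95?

Latitude square 5; −1 → 4.
The longitude characters are unchanged.

FE94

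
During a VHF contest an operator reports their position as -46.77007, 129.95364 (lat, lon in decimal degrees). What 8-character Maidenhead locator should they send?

Shift to the Maidenhead origin (180°W, 90°S): lon 309.95364, lat 43.22993.
Field (20°×10°, letters A–R): 309.95364/20 → 15 → P, 43.22993/10 → 4 → E; chars PE.
Square (2°×1°, digits 0–9): 9.95364/2 → 4, 3.22993/1 → 3; chars 43.
Subsquare (5′×2.5′, letters a–x): 1.95364/0.0833333 → 23 → x, 0.22993/0.0416667 → 5 → f; chars xf.
Extended square (30″×15″, digits 0–9): 0.03697/0.00833333 → 4, 0.02160/0.00416667 → 5; chars 45.

PE43xf45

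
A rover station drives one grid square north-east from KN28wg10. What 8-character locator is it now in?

KN28wg21

Longitude extended square 1; +1 → 2.
Latitude extended square 0; +1 → 1.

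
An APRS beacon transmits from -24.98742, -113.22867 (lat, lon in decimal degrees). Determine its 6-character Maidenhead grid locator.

Offset from 180°W / 90°S: lon 66.7713°, lat 65.0126°.
Field: lon ⌊66.7713/20⌋ = 3 → D; lat ⌊65.0126/10⌋ = 6 → G.
Square: lon ⌊6.7713/2⌋ = 3; lat ⌊5.0126/1⌋ = 5.
Subsquare: lon ⌊0.7713/0.0833333⌋ = 9 → j; lat ⌊0.0126/0.0416667⌋ = 0 → a.

DG35ja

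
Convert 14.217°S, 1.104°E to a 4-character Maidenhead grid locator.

Offset from 180°W / 90°S: lon 181.10°, lat 75.78°.
Field: lon ⌊181.10/20⌋ = 9 → J; lat ⌊75.78/10⌋ = 7 → H.
Square: lon ⌊1.10/2⌋ = 0; lat ⌊5.78/1⌋ = 5.

JH05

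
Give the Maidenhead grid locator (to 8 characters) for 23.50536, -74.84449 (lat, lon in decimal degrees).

Add 180° to longitude and 90° to latitude: 105.15551, 113.50536.
Field: lon ⌊105.15551/20⌋ = 5 → F; lat ⌊113.50536/10⌋ = 11 → L.
Square: lon ⌊5.15551/2⌋ = 2; lat ⌊3.50536/1⌋ = 3.
Subsquare: lon ⌊1.15551/0.0833333⌋ = 13 → n; lat ⌊0.50536/0.0416667⌋ = 12 → m.
Extended square: lon ⌊0.07218/0.00833333⌋ = 8; lat ⌊0.00536/0.00416667⌋ = 1.

FL23nm81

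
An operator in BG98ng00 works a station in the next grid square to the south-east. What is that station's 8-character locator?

BG98nf19

Longitude extended square 0; +1 → 1.
Latitude extended square 0; −1 → -1, wraps to 9, carry into subsquare.
Latitude subsquare g = 6; −1 → 5 = f.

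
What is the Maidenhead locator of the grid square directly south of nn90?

Latitude square 0; −1 → -1, wraps to 9, carry into field.
Latitude field N = 13; −1 → 12 = M.
The longitude characters are unchanged.

NM99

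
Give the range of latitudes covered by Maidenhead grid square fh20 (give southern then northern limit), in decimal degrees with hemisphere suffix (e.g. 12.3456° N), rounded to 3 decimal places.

20.000° S, 19.000° S

Field F=5, H=7: +5·20° lon, +7·10° lat → SW at lon -80°, lat -20°.
Square 2, 0: +2·2° lon, +0·1° lat → SW at lon -76°, lat -20°.
Cell spans 2° lon × 1° lat.
south 20.000° S, north 19.000° S.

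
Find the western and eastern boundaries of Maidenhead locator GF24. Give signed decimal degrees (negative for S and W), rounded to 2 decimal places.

-56.00, -54.00

Field G=6, F=5: +6·20° lon, +5·10° lat → SW at lon -60°, lat -40°.
Square 2, 4: +2·2° lon, +4·1° lat → SW at lon -56°, lat -36°.
Cell spans 2° lon × 1° lat.
west -56.00, east -54.00.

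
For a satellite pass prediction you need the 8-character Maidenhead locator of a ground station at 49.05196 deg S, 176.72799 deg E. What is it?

RE80iw77

Offset from 180°W / 90°S: lon 356.72799°, lat 40.94804°.
Field: 356.72799/20 → 17 → R, 40.94804/10 → 4 → E; chars RE.
Square: 16.72799/2 → 8, 0.94804/1 → 0; chars 80.
Subsquare: 0.72799/0.0833333 → 8 → i, 0.94804/0.0416667 → 22 → w; chars iw.
Extended square: 0.06132/0.00833333 → 7, 0.03137/0.00416667 → 7; chars 77.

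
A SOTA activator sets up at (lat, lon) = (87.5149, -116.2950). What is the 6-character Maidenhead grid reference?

DR17um

Shift to the Maidenhead origin (180°W, 90°S): lon 63.7050, lat 177.5149.
Field: 63.7050/20 → 3 → D, 177.5149/10 → 17 → R; chars DR.
Square: 3.7050/2 → 1, 7.5149/1 → 7; chars 17.
Subsquare: 1.7050/0.0833333 → 20 → u, 0.5149/0.0416667 → 12 → m; chars um.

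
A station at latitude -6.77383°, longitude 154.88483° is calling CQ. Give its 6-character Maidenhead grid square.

QI73kf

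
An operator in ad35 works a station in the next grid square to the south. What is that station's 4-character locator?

Latitude square 5; −1 → 4.
The longitude characters are unchanged.

AD34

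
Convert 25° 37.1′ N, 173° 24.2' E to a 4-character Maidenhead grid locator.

Shift to the Maidenhead origin (180°W, 90°S): lon 353.40, lat 115.62.
Field (20°×10°, letters A–R): lon ⌊353.40/20⌋ = 17 → R; lat ⌊115.62/10⌋ = 11 → L.
Square (2°×1°, digits 0–9): lon ⌊13.40/2⌋ = 6; lat ⌊5.62/1⌋ = 5.

RL65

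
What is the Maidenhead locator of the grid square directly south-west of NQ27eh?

NQ27dg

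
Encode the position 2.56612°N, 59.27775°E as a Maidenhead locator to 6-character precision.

LJ92pn

Add 180° to longitude and 90° to latitude: 239.2777, 92.5661.
Field: 239.2777/20 → 11 → L, 92.5661/10 → 9 → J; chars LJ.
Square: 19.2777/2 → 9, 2.5661/1 → 2; chars 92.
Subsquare: 1.2777/0.0833333 → 15 → p, 0.5661/0.0416667 → 13 → n; chars pn.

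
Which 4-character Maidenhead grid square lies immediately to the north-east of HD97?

ID08

Longitude square 9; +1 → 10, wraps to 0, carry into field.
Longitude field H = 7; +1 → 8 = I.
Latitude square 7; +1 → 8.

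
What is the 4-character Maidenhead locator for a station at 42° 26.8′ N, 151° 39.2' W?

BN42

Shift to the Maidenhead origin (180°W, 90°S): lon 28.35, lat 132.45.
Field (20°×10°, letters A–R): 28.35/20 → 1 → B, 132.45/10 → 13 → N; chars BN.
Square (2°×1°, digits 0–9): 8.35/2 → 4, 2.45/1 → 2; chars 42.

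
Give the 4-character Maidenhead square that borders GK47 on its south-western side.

GK36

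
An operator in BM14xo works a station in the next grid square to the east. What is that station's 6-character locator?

Longitude subsquare x = 23; +1 → 24, wraps to 0 = a, carry into square.
Longitude square 1; +1 → 2.
The latitude characters are unchanged.

BM24ao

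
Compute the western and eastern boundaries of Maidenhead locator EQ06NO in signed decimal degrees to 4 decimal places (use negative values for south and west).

-98.9167, -98.8333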